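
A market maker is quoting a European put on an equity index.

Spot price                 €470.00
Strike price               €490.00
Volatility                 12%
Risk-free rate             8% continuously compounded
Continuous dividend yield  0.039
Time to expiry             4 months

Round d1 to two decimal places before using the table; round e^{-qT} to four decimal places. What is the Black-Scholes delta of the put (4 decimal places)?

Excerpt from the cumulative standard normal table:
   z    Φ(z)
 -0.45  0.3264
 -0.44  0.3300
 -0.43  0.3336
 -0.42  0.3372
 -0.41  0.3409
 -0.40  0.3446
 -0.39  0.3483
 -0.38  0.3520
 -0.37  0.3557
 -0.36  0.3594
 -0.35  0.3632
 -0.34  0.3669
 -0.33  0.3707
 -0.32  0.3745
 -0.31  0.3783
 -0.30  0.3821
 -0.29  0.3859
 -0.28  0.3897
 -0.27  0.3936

-0.6360

σ√T = 0.12·√0.3333 = 0.0693
d₁ = [ln(470/490) + (0.08 − 0.039 + ½·0.12²)·0.3333] / (σ√T) = (-0.0417 + 0.0161) / 0.0693 = -0.3696 which rounds to -0.37
N(d₁) = N(-0.37) = 0.3557
Δ_put = exp(−qT)·(N(d₁) − 1) = 0.9871·(0.3557 − 1) = -0.6360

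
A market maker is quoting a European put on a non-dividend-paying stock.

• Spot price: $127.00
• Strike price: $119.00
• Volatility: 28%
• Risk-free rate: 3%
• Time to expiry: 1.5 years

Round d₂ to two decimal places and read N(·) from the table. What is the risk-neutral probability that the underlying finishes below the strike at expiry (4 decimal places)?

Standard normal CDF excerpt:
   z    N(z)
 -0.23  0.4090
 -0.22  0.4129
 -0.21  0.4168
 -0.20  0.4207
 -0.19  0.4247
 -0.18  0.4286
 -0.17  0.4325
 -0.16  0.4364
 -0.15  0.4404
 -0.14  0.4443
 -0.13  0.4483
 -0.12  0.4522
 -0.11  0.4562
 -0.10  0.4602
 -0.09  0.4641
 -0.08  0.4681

0.4404

T = 1.5;  σ√T = 0.3429
d₁ = [ln(127/119) + (0.03 + 0.28²/2)·1.5] / 0.3429 = [0.0651 + 0.1038] / 0.3429 = 0.4924 ⇒ 0.49
d₂ = d₁ − σ√T = 0.4924 − 0.3429 = 0.1495 ⇒ 0.15
Pr(exercise) under Q = N(−d₂) = N(-0.15) = 0.4404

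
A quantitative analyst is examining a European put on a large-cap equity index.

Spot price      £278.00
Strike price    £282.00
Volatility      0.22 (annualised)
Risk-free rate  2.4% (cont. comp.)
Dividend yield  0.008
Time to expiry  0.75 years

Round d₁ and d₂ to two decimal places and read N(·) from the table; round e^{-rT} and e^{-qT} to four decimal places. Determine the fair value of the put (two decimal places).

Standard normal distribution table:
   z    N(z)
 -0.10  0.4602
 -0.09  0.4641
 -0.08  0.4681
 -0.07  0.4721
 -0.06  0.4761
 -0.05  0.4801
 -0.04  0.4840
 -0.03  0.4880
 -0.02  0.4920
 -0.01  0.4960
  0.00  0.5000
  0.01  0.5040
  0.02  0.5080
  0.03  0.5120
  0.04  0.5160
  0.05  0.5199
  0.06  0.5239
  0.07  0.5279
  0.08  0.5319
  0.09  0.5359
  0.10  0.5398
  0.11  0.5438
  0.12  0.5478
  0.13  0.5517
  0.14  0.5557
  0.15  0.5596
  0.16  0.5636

σ√T = 0.22 × 0.8660 = 0.1905
d₁ = [ln(278/282) + (0.024 − 0.008 + 0.22²/2)·0.75] / 0.1905 = [-0.0143 + 0.0301] / 0.1905 = 0.0833 ≈ 0.08
d₂ = d₁ − σ√T = 0.0833 − 0.1905 = -0.1073 ≈ -0.11
exp(−qT) = exp(−0.008·0.75) = 0.9940;  exp(−rT) = exp(−0.024·0.75) = 0.9822
P = 282·0.9822·N(0.11) − 278·0.9940·N(-0.08) = 282·0.9822·0.5438 − 278·0.9940·0.4681 = 150.6219 − 129.3510 = 21.2709

£21.27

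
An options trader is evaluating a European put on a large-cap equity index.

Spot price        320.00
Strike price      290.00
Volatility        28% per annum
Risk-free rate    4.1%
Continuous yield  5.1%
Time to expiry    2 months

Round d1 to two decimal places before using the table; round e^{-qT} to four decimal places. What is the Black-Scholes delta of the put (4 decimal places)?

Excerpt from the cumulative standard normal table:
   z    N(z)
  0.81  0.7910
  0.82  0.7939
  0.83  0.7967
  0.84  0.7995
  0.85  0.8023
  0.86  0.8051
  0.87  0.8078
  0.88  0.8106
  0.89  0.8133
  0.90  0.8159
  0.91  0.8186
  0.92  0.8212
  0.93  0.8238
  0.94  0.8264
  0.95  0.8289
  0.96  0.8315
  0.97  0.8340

-0.1825

σ√T = 0.28·√0.1667 = 0.1143
d₁ = [ln(320/290) + (0.041 − 0.051 + 0.28²/2)·0.1667] / 0.1143 = [0.0984 + 0.0049] / 0.1143 = 0.9037 ≈ 0.90
N(d₁) = N(0.90) = 0.8159
Δ_put = exp(−qT)·(N(d₁) − 1) = 0.9915·(0.8159 − 1) = -0.1825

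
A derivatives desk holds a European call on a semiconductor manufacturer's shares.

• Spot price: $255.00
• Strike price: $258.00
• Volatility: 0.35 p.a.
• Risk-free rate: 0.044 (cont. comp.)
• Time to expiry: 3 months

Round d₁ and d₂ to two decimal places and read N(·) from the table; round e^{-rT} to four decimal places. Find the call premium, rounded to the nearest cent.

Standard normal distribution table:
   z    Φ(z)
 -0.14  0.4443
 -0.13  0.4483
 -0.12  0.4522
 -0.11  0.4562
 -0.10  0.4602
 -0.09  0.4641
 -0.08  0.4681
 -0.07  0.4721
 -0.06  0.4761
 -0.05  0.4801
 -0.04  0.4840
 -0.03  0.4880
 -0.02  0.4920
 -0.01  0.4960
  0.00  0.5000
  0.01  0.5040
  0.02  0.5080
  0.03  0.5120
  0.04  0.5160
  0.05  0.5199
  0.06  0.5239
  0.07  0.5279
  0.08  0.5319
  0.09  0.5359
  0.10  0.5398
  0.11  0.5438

$17.20

T = 0.25;  σ√T = 0.1750
ln(S/K) + (r + σ²/2)T = ln(255/258) + (0.044 + 0.35²/2)·0.25 = -0.0117 + 0.0263 = 0.0146
d₁ = 0.0146 / 0.1750 = 0.0835 ≈ 0.08
d₂ = d₁ − σ√T = 0.0835 − 0.1750 = -0.0915 ≈ -0.09
e^(−rT) = e^(−0.044·0.25) = 0.9891
N(d₁) = N(0.08) = 0.5319;  N(d₂) = N(-0.09) = 0.4641
C = 255·0.5319 − 258·0.9891·0.4641 = 135.6345 − 118.4327 = 17.2018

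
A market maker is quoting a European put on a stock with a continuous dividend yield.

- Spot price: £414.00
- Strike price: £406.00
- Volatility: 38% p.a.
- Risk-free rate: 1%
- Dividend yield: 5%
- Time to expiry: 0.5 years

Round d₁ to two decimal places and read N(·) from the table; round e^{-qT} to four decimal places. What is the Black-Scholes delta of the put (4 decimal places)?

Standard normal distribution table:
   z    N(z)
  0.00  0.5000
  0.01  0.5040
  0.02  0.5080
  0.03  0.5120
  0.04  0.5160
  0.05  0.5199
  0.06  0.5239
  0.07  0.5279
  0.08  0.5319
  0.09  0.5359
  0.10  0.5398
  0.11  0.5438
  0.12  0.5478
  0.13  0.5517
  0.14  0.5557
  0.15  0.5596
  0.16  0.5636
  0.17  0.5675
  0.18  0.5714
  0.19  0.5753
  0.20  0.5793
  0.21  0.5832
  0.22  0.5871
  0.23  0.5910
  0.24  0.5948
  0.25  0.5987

T = 0.5;  σ√T = 0.2687
d₁ = [ln(414/406) + (0.01 − 0.05 + 0.38²/2)·0.5] / 0.2687 = [0.0195 + 0.0161] / 0.2687 = 0.1325 which rounds to 0.13
N(d₁) = N(0.13) = 0.5517
Δ_put = exp(−qT)·(N(d₁) − 1) = 0.9753·(0.5517 − 1) = -0.4372

-0.4372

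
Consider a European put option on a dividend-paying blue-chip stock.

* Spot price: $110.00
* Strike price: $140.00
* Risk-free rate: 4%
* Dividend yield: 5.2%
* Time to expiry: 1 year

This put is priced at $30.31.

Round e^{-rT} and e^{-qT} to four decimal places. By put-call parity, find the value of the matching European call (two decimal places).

exp(−qT) = exp(−0.052·1) = 0.9493;  exp(−rT) = exp(−0.04·1) = 0.9608
Put-call parity: C − P = S·e^(−qT) − K·e^(−rT) = 110·0.9493 − 140·0.9608 = 104.4230 − 134.5120 = -30.0890
C = P + (C − P) = 30.31 + (-30.0890) = 0.2210

$0.22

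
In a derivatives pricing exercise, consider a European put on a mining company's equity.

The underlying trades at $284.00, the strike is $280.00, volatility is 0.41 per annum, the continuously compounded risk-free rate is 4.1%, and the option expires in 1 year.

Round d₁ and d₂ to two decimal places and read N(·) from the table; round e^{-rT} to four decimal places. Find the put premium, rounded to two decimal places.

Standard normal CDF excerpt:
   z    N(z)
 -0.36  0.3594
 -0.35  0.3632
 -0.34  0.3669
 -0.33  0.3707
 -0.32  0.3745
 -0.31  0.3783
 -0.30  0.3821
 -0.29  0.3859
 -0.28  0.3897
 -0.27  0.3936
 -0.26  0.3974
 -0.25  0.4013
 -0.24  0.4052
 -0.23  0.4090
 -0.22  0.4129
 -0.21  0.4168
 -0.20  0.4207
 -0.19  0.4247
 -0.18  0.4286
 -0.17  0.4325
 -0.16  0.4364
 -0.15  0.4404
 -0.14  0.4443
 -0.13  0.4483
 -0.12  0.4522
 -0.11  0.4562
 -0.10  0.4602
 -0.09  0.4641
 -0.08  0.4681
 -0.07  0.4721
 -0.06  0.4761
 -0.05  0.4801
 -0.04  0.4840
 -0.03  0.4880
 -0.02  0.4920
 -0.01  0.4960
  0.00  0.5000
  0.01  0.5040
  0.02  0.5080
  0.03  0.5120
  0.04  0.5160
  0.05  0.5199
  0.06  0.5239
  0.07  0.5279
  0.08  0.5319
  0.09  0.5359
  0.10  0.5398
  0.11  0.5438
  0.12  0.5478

$37.67

T = 1;  σ√T = 0.4100
d₁ = [ln(284/280) + (0.041 + ½·0.41²)·1] / (σ√T) = (0.0142 + 0.1250) / 0.4100 = 0.3396 ≈ 0.34
d₂ = 0.3396 − 0.4100 = -0.0704 ≈ -0.07
e^(−rT) = e^(−0.041·1) = 0.9598
N(−d₂) = N(0.07) = 0.5279;  N(−d₁) = N(-0.34) = 0.3669
P = 280·0.9598·0.5279 − 284·0.3669 = 141.8700 − 104.1996 = 37.6704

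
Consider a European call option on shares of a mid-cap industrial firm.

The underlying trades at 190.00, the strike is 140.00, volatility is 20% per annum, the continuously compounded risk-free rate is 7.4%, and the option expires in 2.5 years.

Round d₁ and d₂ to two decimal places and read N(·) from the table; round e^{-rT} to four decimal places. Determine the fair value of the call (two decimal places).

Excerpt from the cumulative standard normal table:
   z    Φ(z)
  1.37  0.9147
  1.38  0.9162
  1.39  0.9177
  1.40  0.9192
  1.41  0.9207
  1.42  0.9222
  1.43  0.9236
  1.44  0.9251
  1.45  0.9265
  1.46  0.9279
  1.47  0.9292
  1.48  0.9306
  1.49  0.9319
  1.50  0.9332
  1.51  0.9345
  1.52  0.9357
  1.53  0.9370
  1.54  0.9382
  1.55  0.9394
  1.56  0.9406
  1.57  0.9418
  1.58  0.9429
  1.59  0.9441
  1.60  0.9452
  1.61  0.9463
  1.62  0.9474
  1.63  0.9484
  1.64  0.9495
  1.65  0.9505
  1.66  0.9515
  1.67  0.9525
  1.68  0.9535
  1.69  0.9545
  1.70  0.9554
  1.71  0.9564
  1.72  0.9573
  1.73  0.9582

74.94

T = 2.5;  σ√T = 0.3162
d₁ = [ln(190/140) + (0.074 + 0.2²/2)·2.5] / 0.3162 = [0.3054 + 0.2350] / 0.3162 = 1.7088 ≈ 1.71
d₂ = d₁ − σ√T = 1.7088 − 0.3162 = 1.3926 ≈ 1.39
exp(−rT) = exp(−0.074·2.5) = 0.8311
C = 190·N(1.71) − 140·0.8311·N(1.39) = 190·0.9564 − 140·0.8311·0.9177 = 181.7160 − 106.7781 = 74.9379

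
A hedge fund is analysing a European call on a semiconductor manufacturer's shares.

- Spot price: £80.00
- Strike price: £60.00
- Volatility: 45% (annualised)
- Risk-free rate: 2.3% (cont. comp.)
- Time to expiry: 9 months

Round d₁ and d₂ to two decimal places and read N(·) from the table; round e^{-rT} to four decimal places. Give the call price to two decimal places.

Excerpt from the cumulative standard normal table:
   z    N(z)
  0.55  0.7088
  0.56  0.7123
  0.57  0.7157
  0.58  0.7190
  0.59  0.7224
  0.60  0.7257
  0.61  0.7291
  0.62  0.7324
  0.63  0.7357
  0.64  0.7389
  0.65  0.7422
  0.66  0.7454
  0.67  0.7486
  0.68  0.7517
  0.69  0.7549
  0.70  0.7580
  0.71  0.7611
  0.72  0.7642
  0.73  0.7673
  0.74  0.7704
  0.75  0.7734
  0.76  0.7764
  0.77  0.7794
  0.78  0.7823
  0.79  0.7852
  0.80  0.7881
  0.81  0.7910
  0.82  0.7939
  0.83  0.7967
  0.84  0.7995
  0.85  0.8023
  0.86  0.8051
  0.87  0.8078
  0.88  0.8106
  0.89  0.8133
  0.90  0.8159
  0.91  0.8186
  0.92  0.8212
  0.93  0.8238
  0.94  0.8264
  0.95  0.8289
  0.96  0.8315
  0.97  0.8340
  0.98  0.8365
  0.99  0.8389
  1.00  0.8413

T = 0.75;  σ√T = 0.3897
ln(S/K) + (r + σ²/2)T = ln(80/60) + (0.023 + 0.45²/2)·0.75 = 0.2877 + 0.0932 = 0.3809
d₁ = 0.3809 / 0.3897 = 0.9773 → 0.98
d₂ = d₁ − σ√T = 0.9773 − 0.3897 = 0.5876 → 0.59
exp(−rT) = exp(−0.023·0.75) = 0.9829
C = 80·N(0.98) − 60·0.9829·N(0.59) = 80·0.8365 − 60·0.9829·0.7224 = 66.9200 − 42.6028 = 24.3172

£24.32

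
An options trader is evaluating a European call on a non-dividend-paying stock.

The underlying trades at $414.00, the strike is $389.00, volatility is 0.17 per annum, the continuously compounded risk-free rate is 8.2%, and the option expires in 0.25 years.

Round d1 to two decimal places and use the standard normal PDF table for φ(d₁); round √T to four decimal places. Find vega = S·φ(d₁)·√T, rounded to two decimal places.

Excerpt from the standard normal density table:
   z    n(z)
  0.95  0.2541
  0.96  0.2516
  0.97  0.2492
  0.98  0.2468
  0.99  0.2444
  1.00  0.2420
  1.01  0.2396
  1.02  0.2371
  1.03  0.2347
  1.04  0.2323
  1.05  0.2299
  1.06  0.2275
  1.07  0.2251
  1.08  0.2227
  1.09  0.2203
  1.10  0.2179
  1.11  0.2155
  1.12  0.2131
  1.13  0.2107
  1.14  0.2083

σ√T = 0.17 × 0.5000 = 0.0850
ln(S/K) + (r + σ²/2)T = ln(414/389) + (0.082 + 0.17²/2)·0.25 = 0.0623 + 0.0241 = 0.0864
d₁ = 0.0864 / 0.0850 = 1.0165 ≈ 1.02
√T = √0.25 = 0.5000
φ(d₁) = φ(1.02) = 0.2371
vega = S·φ(d₁)·√T = 414·0.2371·0.5000 = 49.0797

49.08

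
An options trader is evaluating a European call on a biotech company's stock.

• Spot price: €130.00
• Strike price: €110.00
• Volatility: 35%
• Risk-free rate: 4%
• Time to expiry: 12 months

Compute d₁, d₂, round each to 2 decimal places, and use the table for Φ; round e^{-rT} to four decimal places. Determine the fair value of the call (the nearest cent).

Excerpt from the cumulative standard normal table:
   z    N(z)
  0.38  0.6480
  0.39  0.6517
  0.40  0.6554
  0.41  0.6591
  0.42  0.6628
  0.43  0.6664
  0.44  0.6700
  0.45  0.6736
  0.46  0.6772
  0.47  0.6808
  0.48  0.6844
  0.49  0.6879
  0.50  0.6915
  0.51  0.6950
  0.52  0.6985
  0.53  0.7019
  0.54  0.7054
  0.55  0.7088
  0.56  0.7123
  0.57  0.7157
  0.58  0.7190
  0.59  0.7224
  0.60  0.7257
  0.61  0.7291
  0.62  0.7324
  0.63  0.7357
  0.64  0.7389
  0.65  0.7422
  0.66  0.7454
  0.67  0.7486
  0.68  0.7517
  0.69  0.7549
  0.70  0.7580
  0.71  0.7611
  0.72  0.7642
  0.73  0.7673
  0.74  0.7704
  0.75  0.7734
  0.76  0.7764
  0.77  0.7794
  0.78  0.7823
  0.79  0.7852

σ√T = 0.35 × 1.0000 = 0.3500
d₁ = [ln(130/110) + (0.04 + 0.35²/2)·1] / 0.3500 = [0.1671 + 0.1012] / 0.3500 = 0.7666 ⇒ 0.77
d₂ = d₁ − σ√T = 0.7666 − 0.3500 = 0.4166 ⇒ 0.42
e^(−rT) = e^(−0.04·1) = 0.9608
C = 130·N(0.77) − 110·0.9608·N(0.42) = 130·0.7794 − 110·0.9608·0.6628 = 101.3220 − 70.0500 = 31.2720

€31.27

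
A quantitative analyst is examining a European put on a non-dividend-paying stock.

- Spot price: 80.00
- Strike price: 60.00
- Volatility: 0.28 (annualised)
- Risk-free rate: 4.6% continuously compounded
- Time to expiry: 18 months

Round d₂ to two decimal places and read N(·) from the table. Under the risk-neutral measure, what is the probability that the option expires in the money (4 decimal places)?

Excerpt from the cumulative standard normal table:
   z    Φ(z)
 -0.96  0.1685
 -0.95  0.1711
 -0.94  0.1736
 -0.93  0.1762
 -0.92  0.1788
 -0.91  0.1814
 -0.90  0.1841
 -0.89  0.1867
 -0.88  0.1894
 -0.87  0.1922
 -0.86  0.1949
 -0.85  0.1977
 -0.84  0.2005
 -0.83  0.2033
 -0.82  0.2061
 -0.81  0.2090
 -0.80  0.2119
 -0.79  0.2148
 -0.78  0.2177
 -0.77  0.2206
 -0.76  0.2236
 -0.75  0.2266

T = 1.5;  σ√T = 0.3429
ln(S/K) + (r + σ²/2)T = ln(80/60) + (0.046 + 0.28²/2)·1.5 = 0.2877 + 0.1278 = 0.4155
d₁ = 0.4155 / 0.3429 = 1.2116 → 1.21
d₂ = d₁ − σ√T = 1.2116 − 0.3429 = 0.8686 → 0.87
Risk-neutral Pr[S_T < K] = N(−d₂) = N(-0.87) = 0.1922

0.1922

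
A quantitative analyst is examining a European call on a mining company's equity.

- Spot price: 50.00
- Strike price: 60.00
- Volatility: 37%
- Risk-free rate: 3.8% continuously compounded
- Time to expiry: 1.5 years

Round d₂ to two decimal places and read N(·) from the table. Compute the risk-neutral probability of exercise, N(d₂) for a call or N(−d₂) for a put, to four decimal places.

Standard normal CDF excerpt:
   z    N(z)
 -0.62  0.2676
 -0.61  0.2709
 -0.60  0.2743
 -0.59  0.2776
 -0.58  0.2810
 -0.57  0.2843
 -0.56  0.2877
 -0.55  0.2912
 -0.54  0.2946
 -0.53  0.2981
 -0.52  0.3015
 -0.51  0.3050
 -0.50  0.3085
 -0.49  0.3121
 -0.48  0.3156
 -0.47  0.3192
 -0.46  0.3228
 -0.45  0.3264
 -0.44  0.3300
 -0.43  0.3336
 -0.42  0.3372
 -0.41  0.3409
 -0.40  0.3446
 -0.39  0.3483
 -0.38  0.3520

σ√T = 0.37·√1.5 = 0.4532
d₁ = [ln(50/60) + (0.038 + 0.37²/2)·1.5] / 0.4532 = [-0.1823 + 0.1597] / 0.4532 = -0.0500 ⇒ -0.05
d₂ = d₁ − σ√T = -0.0500 − 0.4532 = -0.5031 ⇒ -0.50
Risk-neutral Pr[S_T > K] = N(d₂) = N(-0.50) = 0.3085

0.3085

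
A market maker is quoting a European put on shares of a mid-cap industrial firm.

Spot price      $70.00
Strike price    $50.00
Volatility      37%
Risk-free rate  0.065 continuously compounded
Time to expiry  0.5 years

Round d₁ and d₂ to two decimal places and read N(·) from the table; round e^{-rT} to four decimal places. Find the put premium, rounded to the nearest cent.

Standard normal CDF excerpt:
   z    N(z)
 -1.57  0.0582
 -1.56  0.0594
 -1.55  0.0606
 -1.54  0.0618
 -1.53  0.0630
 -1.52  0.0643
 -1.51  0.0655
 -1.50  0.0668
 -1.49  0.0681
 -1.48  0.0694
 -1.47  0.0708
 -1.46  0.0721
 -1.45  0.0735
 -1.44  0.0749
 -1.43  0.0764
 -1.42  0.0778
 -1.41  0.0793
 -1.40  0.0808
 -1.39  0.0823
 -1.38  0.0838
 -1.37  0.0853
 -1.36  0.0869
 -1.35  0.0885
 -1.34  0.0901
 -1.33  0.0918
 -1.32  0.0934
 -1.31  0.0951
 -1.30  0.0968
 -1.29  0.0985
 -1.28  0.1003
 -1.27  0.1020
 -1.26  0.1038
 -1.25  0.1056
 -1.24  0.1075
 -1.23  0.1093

$0.53

σ√T = 0.37 × 0.7071 = 0.2616
d₁ = [ln(70/50) + (0.065 + 0.37²/2)·0.5] / 0.2616 = [0.3365 + 0.0667] / 0.2616 = 1.5411 ⇒ 1.54
d₂ = d₁ − σ√T = 1.5411 − 0.2616 = 1.2795 ⇒ 1.28
exp(−rT) = exp(−0.065·0.5) = 0.9680
P = 50·0.9680·N(-1.28) − 70·N(-1.54) = 50·0.9680·0.1003 − 70·0.0618 = 4.8545 − 4.3260 = 0.5285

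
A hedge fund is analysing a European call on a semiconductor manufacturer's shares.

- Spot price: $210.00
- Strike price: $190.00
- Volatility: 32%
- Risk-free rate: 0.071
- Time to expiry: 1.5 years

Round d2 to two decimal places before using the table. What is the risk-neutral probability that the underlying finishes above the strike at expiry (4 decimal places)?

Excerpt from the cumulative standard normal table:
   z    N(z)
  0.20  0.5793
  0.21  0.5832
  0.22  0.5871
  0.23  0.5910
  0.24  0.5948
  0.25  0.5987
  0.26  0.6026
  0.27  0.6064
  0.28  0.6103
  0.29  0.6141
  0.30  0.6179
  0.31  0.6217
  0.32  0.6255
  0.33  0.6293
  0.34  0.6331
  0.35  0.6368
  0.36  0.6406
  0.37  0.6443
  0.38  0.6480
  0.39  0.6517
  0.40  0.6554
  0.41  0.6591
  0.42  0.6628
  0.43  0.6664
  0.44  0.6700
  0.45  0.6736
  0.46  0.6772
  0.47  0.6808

0.6293

T = 1.5;  σ√T = 0.3919
d₁ = [ln(210/190) + (0.071 + 0.32²/2)·1.5] / 0.3919 = [0.1001 + 0.1833] / 0.3919 = 0.7231 which rounds to 0.72
d₂ = d₁ − σ√T = 0.7231 − 0.3919 = 0.3311 which rounds to 0.33
Pr(exercise) under Q = N(d₂) = 0.6293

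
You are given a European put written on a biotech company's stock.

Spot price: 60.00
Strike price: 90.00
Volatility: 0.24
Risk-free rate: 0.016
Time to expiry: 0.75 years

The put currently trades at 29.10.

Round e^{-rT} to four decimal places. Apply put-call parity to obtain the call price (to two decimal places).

0.17

exp(−rT) = exp(−0.016·0.75) = 0.9881
Put-call parity: C − P = S − K·e^(−rT) = 60 − 90·0.9881 = 60 − 88.9290 = -28.9290
C = P + (C − P) = 29.10 + (-28.9290) = 0.1710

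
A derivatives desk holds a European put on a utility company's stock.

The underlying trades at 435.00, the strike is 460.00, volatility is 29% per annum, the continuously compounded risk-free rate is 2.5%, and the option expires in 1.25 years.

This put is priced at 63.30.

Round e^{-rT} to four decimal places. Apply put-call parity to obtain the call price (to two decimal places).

exp(−rT) = exp(−0.025·1.25) = 0.9692
Put-call parity: C − P = S − K·e^(−rT) = 435 − 460·0.9692 = 435 − 445.8320 = -10.8320
C = P + (C − P) = 63.30 + (-10.8320) = 52.4680

52.47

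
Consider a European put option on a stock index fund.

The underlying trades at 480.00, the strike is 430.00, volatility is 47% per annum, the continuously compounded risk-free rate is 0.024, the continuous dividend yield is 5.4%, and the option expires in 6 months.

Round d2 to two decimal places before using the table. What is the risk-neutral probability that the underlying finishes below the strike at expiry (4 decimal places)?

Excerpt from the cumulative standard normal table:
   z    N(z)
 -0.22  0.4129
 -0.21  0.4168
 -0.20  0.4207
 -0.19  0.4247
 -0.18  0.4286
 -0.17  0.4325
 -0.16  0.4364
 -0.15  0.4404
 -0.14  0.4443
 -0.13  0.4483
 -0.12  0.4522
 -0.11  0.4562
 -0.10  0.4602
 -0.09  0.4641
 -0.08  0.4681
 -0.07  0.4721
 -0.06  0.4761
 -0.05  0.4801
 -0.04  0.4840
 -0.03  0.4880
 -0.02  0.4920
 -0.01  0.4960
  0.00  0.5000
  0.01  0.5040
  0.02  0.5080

T = 0.5;  σ√T = 0.3323
d₁ = [ln(480/430) + (0.024 − 0.054 + 0.47²/2)·0.5] / 0.3323 = [0.1100 + 0.0402] / 0.3323 = 0.4520 which rounds to 0.45
d₂ = d₁ − σ√T = 0.4520 − 0.3323 = 0.1197 which rounds to 0.12
Pr(exercise) under Q = N(−d₂) = N(-0.12) = 0.4522

0.4522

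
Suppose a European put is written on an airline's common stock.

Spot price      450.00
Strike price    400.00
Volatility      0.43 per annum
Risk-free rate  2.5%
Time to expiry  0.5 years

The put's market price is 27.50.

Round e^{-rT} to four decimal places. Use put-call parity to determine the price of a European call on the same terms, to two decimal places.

exp(−rT) = exp(−0.025·0.5) = 0.9876
Put-call parity: C − P = S − K·e^(−rT) = 450 − 400·0.9876 = 450 − 395.0400 = 54.9600
C = P + (C − P) = 27.50 + (54.9600) = 82.4600

82.46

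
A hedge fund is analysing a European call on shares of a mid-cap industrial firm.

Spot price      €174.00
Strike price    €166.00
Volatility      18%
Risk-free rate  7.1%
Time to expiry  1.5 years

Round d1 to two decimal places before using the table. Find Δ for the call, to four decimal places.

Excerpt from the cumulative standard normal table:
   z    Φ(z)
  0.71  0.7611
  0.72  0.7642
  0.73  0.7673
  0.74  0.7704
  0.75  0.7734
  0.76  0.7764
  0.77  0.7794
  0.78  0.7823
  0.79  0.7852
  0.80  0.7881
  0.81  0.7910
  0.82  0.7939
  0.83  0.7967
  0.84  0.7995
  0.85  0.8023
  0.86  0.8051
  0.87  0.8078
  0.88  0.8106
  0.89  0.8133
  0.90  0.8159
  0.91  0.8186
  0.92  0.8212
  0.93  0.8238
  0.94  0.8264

σ√T = 0.18·√1.5 = 0.2205
d₁ = [ln(174/166) + (0.071 + ½·0.18²)·1.5] / (σ√T) = (0.0471 + 0.1308) / 0.2205 = 0.8068 → 0.81
N(d₁) = N(0.81) = 0.7910
Δ_call = N(d₁) = 0.7910

0.7910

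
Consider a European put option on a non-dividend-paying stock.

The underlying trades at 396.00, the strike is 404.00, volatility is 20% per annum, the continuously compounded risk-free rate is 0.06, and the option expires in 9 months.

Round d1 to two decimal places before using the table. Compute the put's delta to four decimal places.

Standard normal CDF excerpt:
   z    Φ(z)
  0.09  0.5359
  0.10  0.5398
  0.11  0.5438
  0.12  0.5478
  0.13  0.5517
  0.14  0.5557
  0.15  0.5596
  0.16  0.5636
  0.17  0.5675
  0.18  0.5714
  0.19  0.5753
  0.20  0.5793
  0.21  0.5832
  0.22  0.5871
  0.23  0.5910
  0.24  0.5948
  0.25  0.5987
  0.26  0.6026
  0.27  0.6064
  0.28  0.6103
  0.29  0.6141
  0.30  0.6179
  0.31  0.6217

T = 0.75;  σ√T = 0.1732
d₁ = [ln(396/404) + (0.06 + 0.2²/2)·0.75] / 0.1732 = [-0.0200 + 0.0600] / 0.1732 = 0.2309 ≈ 0.23
N(d₁) = N(0.23) = 0.5910
Δ_put = N(d₁) − 1 = 0.5910 − 1 = -0.4090

-0.4090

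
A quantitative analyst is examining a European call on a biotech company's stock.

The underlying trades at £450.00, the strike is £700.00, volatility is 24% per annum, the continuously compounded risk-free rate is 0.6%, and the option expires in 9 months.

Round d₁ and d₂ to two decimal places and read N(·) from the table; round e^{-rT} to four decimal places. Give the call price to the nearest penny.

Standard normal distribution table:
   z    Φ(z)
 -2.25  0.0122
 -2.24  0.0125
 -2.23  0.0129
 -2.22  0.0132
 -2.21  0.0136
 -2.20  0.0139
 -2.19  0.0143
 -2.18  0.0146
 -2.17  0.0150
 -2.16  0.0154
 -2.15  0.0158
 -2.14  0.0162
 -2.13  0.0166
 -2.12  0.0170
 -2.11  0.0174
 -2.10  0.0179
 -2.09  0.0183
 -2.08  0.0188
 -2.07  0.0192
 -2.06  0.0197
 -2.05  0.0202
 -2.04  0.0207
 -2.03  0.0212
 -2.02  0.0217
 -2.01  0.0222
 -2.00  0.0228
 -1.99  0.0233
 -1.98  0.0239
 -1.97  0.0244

T = 0.75;  σ√T = 0.2078
d₁ = [ln(450/700) + (0.006 + 0.24²/2)·0.75] / 0.2078 = [-0.4418 + 0.0261] / 0.2078 = -2.0002 ≈ -2.00
d₂ = d₁ − σ√T = -2.0002 − 0.2078 = -2.2080 ≈ -2.21
exp(−rT) = exp(−0.006·0.75) = 0.9955
N(d₁) = N(-2.00) = 0.0228;  N(d₂) = N(-2.21) = 0.0136
C = 450·0.0228 − 700·0.9955·0.0136 = 10.2600 − 9.4772 = 0.7828

£0.78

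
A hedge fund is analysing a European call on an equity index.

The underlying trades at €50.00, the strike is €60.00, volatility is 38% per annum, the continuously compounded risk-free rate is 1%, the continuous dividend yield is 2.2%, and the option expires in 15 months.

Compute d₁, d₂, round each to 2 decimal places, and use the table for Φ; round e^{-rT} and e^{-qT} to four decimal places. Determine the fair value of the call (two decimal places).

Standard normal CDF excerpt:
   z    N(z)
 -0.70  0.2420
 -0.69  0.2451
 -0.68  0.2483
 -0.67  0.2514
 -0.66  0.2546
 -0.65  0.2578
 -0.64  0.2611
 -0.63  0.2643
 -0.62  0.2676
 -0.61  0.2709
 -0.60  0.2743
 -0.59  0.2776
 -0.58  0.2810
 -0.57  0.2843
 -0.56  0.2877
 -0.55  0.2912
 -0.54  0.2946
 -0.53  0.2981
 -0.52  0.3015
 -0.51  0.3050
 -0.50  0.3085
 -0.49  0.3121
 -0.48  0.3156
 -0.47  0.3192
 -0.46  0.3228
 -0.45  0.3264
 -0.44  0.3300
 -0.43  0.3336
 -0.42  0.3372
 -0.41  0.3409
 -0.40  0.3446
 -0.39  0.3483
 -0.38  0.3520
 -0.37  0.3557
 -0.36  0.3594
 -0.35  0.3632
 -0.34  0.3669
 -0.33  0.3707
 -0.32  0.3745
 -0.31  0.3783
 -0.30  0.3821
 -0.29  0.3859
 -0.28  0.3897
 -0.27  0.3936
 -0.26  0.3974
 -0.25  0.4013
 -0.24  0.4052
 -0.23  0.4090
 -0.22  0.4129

σ√T = 0.38·√1.25 = 0.4249
ln(S/K) + (r − q + σ²/2)T = ln(50/60) + (0.01 − 0.022 + 0.38²/2)·1.25 = -0.1823 + 0.0753 = -0.1071
d₁ = -0.1071 / 0.4249 = -0.2520 which rounds to -0.25
d₂ = d₁ − σ√T = -0.2520 − 0.4249 = -0.6769 which rounds to -0.68
exp(−qT) = exp(−0.022·1.25) = 0.9729;  exp(−rT) = exp(−0.01·1.25) = 0.9876
C = 50·0.9729·N(-0.25) − 60·0.9876·N(-0.68) = 50·0.9729·0.4013 − 60·0.9876·0.2483 = 19.5212 − 14.7133 = 4.8080

€4.81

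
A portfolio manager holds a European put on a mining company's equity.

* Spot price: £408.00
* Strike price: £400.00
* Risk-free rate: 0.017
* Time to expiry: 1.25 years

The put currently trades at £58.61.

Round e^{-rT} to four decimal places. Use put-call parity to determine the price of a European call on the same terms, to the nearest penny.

£75.01

exp(−rT) = exp(−0.017·1.25) = 0.9790
Put-call parity: C − P = S − K·e^(−rT) = 408 − 400·0.9790 = 408 − 391.6000 = 16.4000
C = P + (C − P) = 58.61 + (16.4000) = 75.0100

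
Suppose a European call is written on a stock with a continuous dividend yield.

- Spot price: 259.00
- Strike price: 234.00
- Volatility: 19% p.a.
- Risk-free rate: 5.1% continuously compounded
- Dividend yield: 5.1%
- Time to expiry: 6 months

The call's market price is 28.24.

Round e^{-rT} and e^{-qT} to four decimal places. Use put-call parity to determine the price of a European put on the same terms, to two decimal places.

3.87

exp(−qT) = exp(−0.051·0.5) = 0.9748;  exp(−rT) = exp(−0.051·0.5) = 0.9748
Put-call parity: C − P = S·e^(−qT) − K·e^(−rT) = 259·0.9748 − 234·0.9748 = 252.4732 − 228.1032 = 24.3700
P = C − (C − P) = 28.24 − (24.3700) = 3.8700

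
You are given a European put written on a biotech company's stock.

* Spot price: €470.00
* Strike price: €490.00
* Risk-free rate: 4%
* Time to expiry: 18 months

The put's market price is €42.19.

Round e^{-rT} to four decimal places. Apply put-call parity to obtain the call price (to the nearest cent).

e^(−rT) = e^(−0.04·1.5) = 0.9418
Put-call parity: C − P = S − K·e^(−rT) = 470 − 490·0.9418 = 470 − 461.4820 = 8.5180
C = P + (C − P) = 42.19 + (8.5180) = 50.7080

€50.71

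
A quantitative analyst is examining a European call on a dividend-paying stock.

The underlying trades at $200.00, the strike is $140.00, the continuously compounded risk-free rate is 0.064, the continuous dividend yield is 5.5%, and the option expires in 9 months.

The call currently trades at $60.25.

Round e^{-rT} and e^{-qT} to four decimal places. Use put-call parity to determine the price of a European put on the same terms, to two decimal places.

e^(−qT) = e^(−0.055·0.75) = 0.9596;  e^(−rT) = e^(−0.064·0.75) = 0.9531
Put-call parity: C − P = S·e^(−qT) − K·e^(−rT) = 200·0.9596 − 140·0.9531 = 191.9200 − 133.4340 = 58.4860
P = C − (C − P) = 60.25 − (58.4860) = 1.7640

$1.76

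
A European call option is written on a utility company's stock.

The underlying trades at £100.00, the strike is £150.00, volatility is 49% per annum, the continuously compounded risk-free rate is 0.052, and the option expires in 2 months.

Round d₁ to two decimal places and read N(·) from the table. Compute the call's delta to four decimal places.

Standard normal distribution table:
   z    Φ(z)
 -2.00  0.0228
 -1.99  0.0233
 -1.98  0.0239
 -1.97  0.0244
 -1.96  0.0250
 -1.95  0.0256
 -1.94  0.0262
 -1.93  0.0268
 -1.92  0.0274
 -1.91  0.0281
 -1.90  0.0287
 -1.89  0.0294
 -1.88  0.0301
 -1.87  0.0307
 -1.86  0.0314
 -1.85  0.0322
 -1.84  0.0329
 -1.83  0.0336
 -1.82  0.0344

T = 0.1667;  σ√T = 0.2000
d₁ = [ln(100/150) + (0.052 + ½·0.49²)·0.1667] / (σ√T) = (-0.4055 + 0.0287) / 0.2000 = -1.8836 → -1.88
N(d₁) = N(-1.88) = 0.0301
Δ_call = N(d₁) = 0.0301

0.0301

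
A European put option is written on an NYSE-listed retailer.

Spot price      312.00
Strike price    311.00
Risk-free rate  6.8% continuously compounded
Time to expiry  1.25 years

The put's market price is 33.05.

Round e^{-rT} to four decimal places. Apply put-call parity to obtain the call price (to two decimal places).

e^(−rT) = e^(−0.068·1.25) = 0.9185
Put-call parity: C − P = S − K·e^(−rT) = 312 − 311·0.9185 = 312 − 285.6535 = 26.3465
C = P + (C − P) = 33.05 + (26.3465) = 59.3965

59.40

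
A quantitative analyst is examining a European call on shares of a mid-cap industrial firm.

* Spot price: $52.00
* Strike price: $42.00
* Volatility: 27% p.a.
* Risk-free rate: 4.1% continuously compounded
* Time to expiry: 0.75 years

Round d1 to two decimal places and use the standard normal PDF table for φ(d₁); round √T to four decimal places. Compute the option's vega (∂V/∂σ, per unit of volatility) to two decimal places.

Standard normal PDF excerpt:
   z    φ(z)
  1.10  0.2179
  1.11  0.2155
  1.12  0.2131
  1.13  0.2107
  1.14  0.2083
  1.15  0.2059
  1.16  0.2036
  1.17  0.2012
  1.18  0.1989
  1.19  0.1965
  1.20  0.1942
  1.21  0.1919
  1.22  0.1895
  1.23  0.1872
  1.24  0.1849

σ√T = 0.27 × 0.8660 = 0.2338
ln(S/K) + (r + σ²/2)T = ln(52/42) + (0.041 + 0.27²/2)·0.75 = 0.2136 + 0.0581 = 0.2717
d₁ = 0.2717 / 0.2338 = 1.1618 which rounds to 1.16
√T = √0.75 = 0.8660
φ(d₁) = φ(1.16) = 0.2036
vega = S·φ(d₁)·√T = 52·0.2036·0.8660 = 9.1685
(Call and put vega coincide under Black-Scholes.)

9.17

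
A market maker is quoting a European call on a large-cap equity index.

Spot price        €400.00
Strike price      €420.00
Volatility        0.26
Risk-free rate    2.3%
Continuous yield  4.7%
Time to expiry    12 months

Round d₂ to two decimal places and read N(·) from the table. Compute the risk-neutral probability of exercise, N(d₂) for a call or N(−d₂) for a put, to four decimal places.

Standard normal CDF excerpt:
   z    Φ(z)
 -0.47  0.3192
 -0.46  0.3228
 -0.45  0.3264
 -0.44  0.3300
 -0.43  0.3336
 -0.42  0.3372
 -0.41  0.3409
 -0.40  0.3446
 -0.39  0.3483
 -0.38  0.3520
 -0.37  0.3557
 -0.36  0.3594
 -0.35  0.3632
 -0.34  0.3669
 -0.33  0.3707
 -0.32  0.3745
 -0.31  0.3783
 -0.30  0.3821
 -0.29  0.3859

T = 1;  σ√T = 0.2600
d₁ = [ln(400/420) + (0.023 − 0.047 + 0.26²/2)·1] / 0.2600 = [-0.0488 + 0.0098] / 0.2600 = -0.1500 ≈ -0.15
d₂ = d₁ − σ√T = -0.1500 − 0.2600 = -0.4100 ≈ -0.41
Pr(exercise) under Q = N(d₂) = 0.3409

0.3409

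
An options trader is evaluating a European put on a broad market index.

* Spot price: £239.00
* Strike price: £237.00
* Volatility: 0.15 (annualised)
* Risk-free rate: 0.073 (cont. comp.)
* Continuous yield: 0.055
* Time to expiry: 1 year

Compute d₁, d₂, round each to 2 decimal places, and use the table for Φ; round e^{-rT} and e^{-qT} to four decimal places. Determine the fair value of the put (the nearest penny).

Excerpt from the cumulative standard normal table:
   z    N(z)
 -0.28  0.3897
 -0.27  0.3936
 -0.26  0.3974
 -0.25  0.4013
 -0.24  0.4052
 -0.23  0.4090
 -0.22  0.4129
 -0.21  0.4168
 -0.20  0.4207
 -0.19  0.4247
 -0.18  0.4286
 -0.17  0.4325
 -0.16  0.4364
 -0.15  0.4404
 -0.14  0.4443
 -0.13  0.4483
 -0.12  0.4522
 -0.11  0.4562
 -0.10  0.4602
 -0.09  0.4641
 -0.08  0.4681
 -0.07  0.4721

£10.61

σ√T = 0.15 × 1.0000 = 0.1500
d₁ = [ln(239/237) + (0.073 − 0.055 + 0.15²/2)·1] / 0.1500 = [0.0084 + 0.0292] / 0.1500 = 0.2510 which rounds to 0.25
d₂ = d₁ − σ√T = 0.2510 − 0.1500 = 0.1010 which rounds to 0.10
exp(−qT) = exp(−0.055·1) = 0.9465;  exp(−rT) = exp(−0.073·1) = 0.9296
N(−d₂) = N(-0.10) = 0.4602;  N(−d₁) = N(-0.25) = 0.4013
P = 237·0.9296·0.4602 − 239·0.9465·0.4013 = 101.3891 − 90.7795 = 10.6096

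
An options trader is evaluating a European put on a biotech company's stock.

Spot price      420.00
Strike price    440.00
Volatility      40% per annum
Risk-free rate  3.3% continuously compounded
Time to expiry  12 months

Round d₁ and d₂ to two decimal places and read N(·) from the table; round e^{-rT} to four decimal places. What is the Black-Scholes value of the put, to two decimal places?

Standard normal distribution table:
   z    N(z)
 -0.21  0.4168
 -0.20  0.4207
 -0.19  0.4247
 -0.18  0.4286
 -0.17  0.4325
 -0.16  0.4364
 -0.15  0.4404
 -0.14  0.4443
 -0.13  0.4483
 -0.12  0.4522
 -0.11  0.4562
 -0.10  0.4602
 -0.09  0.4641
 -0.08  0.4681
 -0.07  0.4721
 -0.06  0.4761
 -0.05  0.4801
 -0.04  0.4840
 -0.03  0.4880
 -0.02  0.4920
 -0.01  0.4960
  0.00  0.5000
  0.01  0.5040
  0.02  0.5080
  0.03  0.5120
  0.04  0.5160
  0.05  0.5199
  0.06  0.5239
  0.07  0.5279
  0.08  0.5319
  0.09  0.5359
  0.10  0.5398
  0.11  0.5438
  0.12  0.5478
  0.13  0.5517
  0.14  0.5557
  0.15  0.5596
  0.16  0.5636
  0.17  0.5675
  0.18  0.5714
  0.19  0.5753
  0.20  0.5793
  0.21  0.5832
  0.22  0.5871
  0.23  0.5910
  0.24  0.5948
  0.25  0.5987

69.94

T = 1;  σ√T = 0.4000
ln(S/K) + (r + σ²/2)T = ln(420/440) + (0.033 + 0.4²/2)·1 = -0.0465 + 0.1130 = 0.0665
d₁ = 0.0665 / 0.4000 = 0.1662 → 0.17
d₂ = d₁ − σ√T = 0.1662 − 0.4000 = -0.2338 → -0.23
e^(−rT) = e^(−0.033·1) = 0.9675
N(−d₂) = N(0.23) = 0.5910;  N(−d₁) = N(-0.17) = 0.4325
P = 440·0.9675·0.5910 − 420·0.4325 = 251.5887 − 181.6500 = 69.9387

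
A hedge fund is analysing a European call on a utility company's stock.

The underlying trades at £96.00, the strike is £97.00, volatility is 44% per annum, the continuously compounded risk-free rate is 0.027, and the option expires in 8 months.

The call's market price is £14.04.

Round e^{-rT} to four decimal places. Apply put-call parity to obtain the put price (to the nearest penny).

£13.31

exp(−rT) = exp(−0.027·0.6667) = 0.9822
Put-call parity: C − P = S − K·e^(−rT) = 96 − 97·0.9822 = 96 − 95.2734 = 0.7266
P = C − (C − P) = 14.04 − (0.7266) = 13.3134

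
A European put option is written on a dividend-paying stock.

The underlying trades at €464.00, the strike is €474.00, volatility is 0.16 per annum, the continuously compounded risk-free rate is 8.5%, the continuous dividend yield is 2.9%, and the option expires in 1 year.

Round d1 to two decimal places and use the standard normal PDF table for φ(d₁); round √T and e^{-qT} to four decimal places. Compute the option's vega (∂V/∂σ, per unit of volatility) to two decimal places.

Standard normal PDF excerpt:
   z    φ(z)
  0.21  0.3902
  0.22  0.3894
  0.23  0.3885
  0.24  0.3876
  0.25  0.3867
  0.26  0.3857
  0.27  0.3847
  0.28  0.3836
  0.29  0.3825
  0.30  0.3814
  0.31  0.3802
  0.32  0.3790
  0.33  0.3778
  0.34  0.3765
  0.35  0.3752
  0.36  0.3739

σ√T = 0.16·√1 = 0.1600
d₁ = [ln(464/474) + (0.085 − 0.029 + 0.16²/2)·1] / 0.1600 = [-0.0213 + 0.0688] / 0.1600 = 0.2967 ⇒ 0.30
√T = √1 = 1.0000
φ(d₁) = φ(0.30) = 0.3814
e^(−qT) = e^(−0.029·1) = 0.9714
vega = S·e^(−qT)·φ(d₁)·√T = 464·0.9714·0.3814·1.0000 = 171.9083
(Call and put vega coincide under Black-Scholes.)

171.91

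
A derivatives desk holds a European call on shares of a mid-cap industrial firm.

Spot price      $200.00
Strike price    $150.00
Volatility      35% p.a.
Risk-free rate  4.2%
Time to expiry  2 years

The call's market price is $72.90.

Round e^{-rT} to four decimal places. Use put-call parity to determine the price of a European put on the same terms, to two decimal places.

exp(−rT) = exp(−0.042·2) = 0.9194
Put-call parity: C − P = S − K·e^(−rT) = 200 − 150·0.9194 = 200 − 137.9100 = 62.0900
P = C − (C − P) = 72.90 − (62.0900) = 10.8100

$10.81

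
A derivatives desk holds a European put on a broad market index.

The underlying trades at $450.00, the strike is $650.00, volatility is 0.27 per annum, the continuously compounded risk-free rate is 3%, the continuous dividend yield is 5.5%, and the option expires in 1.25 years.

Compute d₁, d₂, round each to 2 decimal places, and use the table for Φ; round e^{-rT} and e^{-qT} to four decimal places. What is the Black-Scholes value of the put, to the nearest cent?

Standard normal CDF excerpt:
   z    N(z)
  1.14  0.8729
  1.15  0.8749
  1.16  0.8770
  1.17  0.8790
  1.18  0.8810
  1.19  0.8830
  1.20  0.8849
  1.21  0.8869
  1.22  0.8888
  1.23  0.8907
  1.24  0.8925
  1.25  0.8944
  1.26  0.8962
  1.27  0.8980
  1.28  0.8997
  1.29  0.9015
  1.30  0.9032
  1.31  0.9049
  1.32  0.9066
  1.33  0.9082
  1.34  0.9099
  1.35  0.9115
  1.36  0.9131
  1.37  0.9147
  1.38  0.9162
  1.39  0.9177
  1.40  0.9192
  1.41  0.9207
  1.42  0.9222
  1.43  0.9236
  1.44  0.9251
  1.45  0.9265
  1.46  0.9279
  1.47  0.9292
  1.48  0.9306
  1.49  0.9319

σ√T = 0.27·√1.25 = 0.3019
d₁ = [ln(450/650) + (0.03 − 0.055 + ½·0.27²)·1.25] / (σ√T) = (-0.3677 + 0.0143) / 0.3019 = -1.1707 ≈ -1.17
d₂ = -1.1707 − 0.3019 = -1.4726 ≈ -1.47
exp(−qT) = exp(−0.055·1.25) = 0.9336;  exp(−rT) = exp(−0.03·1.25) = 0.9632
P = 650·0.9632·N(1.47) − 450·0.9336·N(1.17) = 650·0.9632·0.9292 − 450·0.9336·0.8790 = 581.7535 − 369.2855 = 212.4681

$212.47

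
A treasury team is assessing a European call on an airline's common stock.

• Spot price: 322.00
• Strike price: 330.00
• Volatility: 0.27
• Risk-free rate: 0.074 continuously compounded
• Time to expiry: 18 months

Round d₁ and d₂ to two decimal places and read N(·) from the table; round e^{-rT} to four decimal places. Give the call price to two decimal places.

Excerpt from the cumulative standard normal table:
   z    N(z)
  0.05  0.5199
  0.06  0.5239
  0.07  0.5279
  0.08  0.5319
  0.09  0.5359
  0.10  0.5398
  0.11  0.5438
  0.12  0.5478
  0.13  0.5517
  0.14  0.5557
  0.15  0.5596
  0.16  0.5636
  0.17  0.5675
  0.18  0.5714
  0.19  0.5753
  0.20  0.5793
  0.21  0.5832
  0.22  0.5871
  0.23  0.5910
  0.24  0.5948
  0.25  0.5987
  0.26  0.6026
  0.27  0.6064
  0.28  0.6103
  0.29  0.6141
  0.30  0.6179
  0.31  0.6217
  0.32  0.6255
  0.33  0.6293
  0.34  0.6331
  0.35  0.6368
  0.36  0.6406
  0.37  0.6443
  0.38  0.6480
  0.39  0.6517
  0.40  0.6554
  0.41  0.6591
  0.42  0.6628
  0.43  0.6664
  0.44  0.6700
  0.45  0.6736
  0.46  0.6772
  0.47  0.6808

σ√T = 0.27·√1.5 = 0.3307
d₁ = [ln(322/330) + (0.074 + 0.27²/2)·1.5] / 0.3307 = [-0.0245 + 0.1657] / 0.3307 = 0.4268 which rounds to 0.43
d₂ = d₁ − σ√T = 0.4268 − 0.3307 = 0.0961 which rounds to 0.10
e^(−rT) = e^(−0.074·1.5) = 0.8949
C = 322·N(0.43) − 330·0.8949·N(0.10) = 322·0.6664 − 330·0.8949·0.5398 = 214.5808 − 159.4121 = 55.1687

55.17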